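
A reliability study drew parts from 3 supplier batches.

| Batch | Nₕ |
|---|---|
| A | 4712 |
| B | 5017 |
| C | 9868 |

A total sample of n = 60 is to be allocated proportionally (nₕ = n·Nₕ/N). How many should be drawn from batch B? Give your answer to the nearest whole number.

Share of batch B = 5017/19597 = 0.25601.
Allocate 60 × 0.25601 = 15.361... → 15.

15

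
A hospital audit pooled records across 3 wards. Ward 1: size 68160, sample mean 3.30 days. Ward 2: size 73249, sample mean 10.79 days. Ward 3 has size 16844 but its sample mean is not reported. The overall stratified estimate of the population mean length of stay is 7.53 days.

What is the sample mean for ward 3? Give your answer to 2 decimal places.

10.47

Σ Nₕx̄ₕ = N·μ, so 16844·x̄_3 = 158253·7.53 − (68160·3.30 + 73249·10.79).
= 1191645.09 − 1015284.71 = 176360.38.
x̄_3 = 176360.38 / 16844 = 10.4702... → 10.47.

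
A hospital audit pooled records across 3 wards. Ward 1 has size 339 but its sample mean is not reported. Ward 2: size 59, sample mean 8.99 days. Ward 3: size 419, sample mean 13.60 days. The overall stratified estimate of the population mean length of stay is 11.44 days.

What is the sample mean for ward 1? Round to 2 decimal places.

9.20

N = 339 + 59 + 419 = 817.
Overall total = μ·N = 11.44·817 = 9346.48.
Subtract the known strata: 59·8.99 + 419·13.60 = 6228.81.
Remaining total for ward 1: 9346.48 − 6228.81 = 3117.67.
Divide by its size: 3117.67 / 339 = 9.1967... → 9.20.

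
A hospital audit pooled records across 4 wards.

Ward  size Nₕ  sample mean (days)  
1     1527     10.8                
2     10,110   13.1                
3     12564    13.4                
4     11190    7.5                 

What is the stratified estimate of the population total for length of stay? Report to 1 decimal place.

401215.2

1: 1527·10.8 = 16491.6
2: 10110·13.1 = 132441
3: 12564·13.4 = 168357.6
4: 11190·7.5 = 83925
τ̂ = Σ Nₕx̄ₕ = 401215.2.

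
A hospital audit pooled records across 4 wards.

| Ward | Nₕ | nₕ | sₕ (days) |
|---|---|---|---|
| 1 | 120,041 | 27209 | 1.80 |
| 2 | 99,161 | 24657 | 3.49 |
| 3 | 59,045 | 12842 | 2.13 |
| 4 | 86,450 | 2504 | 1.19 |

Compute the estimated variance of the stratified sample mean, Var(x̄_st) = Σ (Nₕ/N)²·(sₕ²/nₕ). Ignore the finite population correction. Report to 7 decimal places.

N = 364697; Wₕ = Nₕ/N.
ward 1: (120041/364697)²·1.80²/27209 = 0.0000129011
ward 2: (99161/364697)²·3.49²/24657 = 0.0000365198
ward 3: (59045/364697)²·2.13²/12842 = 0.0000092604
ward 4: (86450/364697)²·1.19²/2504 = 0.0000317779
Sum = 0.0000904592 → 0.0000905.

0.0000905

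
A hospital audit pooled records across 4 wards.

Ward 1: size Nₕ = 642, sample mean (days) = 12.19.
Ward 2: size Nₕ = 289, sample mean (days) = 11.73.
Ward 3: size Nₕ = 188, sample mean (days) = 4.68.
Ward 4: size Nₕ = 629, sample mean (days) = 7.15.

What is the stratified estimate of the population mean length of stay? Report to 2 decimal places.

N = 1748; weights Wₕ = Nₕ/N = (0.3673, 0.1653, 0.1076, 0.3598).
x̄_st = Σ Wₕ·x̄ₕ = 0.3673·12.19 + 0.1653·11.73 + 0.1076·4.68 + 0.3598·7.15 ≈ 9.4926...
→ 9.49.

9.49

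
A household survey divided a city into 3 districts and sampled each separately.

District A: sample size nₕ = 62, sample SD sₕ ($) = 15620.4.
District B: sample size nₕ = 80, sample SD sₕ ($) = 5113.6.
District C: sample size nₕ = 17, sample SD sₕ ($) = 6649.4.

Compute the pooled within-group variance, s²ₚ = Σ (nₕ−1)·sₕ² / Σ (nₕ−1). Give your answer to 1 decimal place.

113185939.0

Degrees of freedom: 61 + 79 + 16 = 156.
Σ(nₕ−1)sₕ² = 61·243996896.16 + 79·26148904.96 + 16·44214520.36 = 17657006483.36.
s²ₚ = 17657006483.36 / 156 = 113185938.996... → 113185939.0.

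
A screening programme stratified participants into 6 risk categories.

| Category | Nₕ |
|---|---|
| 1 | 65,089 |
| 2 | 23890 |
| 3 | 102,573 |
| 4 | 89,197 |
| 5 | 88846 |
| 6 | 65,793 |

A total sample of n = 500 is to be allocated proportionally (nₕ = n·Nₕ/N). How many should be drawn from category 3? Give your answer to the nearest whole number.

Share of category 3 = 102573/435388 = 0.23559.
Allocate 500 × 0.23559 = 117.795... → 118.

118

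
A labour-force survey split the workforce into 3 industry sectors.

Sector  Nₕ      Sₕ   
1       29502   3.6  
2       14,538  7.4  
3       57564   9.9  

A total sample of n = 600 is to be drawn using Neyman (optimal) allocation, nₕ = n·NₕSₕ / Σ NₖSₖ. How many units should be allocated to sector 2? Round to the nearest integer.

Σ NₕSₕ = 29502·3.6 + 14538·7.4 + 57564·9.9 = 783672.
Share for 2: 107581.2/783672 = 0.13728.
n_2 = 600 × 0.13728 = 82.367... → 82.

82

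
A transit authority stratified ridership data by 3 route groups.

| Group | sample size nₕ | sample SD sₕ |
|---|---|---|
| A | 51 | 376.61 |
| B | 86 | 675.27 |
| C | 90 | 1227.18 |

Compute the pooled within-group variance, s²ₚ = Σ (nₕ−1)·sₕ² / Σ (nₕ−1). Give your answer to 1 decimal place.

803045.8

Degrees of freedom: 50 + 85 + 89 = 224.
Σ(nₕ−1)sₕ² = 50·141835.0921 + 85·455989.5729 + 89·1505970.7524 = 179882265.2651.
s²ₚ = 179882265.2651 / 224 = 803045.827... → 803045.8.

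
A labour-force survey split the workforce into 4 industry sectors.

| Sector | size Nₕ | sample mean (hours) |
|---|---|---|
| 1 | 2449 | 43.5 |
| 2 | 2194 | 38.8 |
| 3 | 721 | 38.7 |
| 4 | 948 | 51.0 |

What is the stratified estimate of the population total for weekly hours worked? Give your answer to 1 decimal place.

Estimate total by summing Nₕ·x̄ₕ over strata.
2449·43.5 + 2194·38.8 + 721·38.7 + 948·51.0 = 106531.5 + 85127.2 + 27902.7 + 48348 = 267909.4.

267909.4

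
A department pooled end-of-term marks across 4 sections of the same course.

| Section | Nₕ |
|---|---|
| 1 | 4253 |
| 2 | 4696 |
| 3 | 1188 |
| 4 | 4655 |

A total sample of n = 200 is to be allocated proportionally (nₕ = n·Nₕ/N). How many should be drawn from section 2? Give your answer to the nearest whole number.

Share of section 2 = 4696/14792 = 0.31747.
Allocate 200 × 0.31747 = 63.494... → 63.

63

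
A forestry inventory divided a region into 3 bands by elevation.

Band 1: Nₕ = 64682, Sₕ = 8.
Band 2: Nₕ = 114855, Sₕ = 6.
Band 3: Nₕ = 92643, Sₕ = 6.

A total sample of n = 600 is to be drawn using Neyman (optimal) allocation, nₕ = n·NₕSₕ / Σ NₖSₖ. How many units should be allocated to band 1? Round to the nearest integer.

1: NₕSₕ = 64682·8 = 517456
2: NₕSₕ = 114855·6 = 689130
3: NₕSₕ = 92643·6 = 555858
Σ NₕSₕ = 1762444.
n_1 = 600·517456/1762444 = 176.161... → 176.

176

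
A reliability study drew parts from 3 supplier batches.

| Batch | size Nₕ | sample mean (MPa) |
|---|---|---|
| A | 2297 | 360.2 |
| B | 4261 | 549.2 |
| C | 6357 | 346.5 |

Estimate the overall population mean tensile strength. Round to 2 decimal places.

415.81

N = 12915; weights Wₕ = Nₕ/N = (0.1779, 0.3299, 0.4922).
x̄_st = Σ Wₕ·x̄ₕ = 0.1779·360.2 + 0.3299·549.2 + 0.4922·346.5 ≈ 415.8127...
→ 415.81.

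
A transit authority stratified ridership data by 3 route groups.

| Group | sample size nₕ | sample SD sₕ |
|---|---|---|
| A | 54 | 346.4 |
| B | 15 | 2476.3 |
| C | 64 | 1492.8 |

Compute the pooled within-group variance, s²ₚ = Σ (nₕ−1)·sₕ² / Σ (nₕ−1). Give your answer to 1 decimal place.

A: (54−1)·346.4² = 53·119992.96 = 6359626.88
B: (15−1)·2476.3² = 14·6132061.69 = 85848863.66
C: (64−1)·1492.8² = 63·2228451.84 = 140392465.92
Numerator = 232600956.46; denominator = Σ(nₕ−1) = 130.
s²ₚ = 232600956.46/130 = 1789238.127... → 1789238.1.

1789238.1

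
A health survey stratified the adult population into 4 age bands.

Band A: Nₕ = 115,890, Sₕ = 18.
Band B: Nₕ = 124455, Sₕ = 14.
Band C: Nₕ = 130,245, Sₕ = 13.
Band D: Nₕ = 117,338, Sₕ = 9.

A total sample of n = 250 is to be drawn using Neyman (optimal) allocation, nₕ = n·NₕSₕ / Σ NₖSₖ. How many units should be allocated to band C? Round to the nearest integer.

A: NₕSₕ = 115890·18 = 2086020
B: NₕSₕ = 124455·14 = 1742370
C: NₕSₕ = 130245·13 = 1693185
D: NₕSₕ = 117338·9 = 1056042
Σ NₕSₕ = 6577617.
n_C = 250·1693185/6577617 = 64.354... → 64.

64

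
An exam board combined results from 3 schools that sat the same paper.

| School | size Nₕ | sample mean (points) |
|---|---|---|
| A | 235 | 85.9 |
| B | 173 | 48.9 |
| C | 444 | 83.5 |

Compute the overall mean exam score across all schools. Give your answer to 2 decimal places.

77.14

N = 852; weights Wₕ = Nₕ/N = (0.2758, 0.2031, 0.5211).
x̄_st = Σ Wₕ·x̄ₕ = 0.2758·85.9 + 0.2031·48.9 + 0.5211·83.5 ≈ 77.1364...
→ 77.14.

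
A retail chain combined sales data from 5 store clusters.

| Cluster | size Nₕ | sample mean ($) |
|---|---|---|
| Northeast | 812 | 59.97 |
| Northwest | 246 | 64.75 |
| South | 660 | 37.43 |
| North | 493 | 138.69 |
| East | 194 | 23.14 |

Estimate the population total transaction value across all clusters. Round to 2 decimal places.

Northeast: 812·59.97 = 48695.64
Northwest: 246·64.75 = 15928.5
South: 660·37.43 = 24703.8
North: 493·138.69 = 68374.17
East: 194·23.14 = 4489.16
τ̂ = Σ Nₕx̄ₕ = 162191.27.

162191.27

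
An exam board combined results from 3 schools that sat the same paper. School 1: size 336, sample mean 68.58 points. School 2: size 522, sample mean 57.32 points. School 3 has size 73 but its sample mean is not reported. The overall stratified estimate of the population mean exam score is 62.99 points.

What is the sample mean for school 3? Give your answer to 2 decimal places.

77.81

N = 336 + 522 + 73 = 931.
Overall total = μ·N = 62.99·931 = 58643.69.
Subtract the known strata: 336·68.58 + 522·57.32 = 52963.92.
Remaining total for school 3: 58643.69 − 52963.92 = 5679.77.
Divide by its size: 5679.77 / 73 = 77.8051... → 77.81.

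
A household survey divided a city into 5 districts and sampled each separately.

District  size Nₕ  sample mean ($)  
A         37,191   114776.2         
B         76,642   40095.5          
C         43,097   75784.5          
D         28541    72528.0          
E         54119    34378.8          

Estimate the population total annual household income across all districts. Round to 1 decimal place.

Population total = Σ Nₕ·x̄ₕ (each stratum's size times its mean).
37191·114776.2 + 76642·40095.5 + 43097·75784.5 + 28541·72528.0 + 54119·34378.8 = 4268641654.2 + 3072999311 + 3266084596.5 + 2070021648 + 1860546277.2 = 14538293486.9.

14538293486.9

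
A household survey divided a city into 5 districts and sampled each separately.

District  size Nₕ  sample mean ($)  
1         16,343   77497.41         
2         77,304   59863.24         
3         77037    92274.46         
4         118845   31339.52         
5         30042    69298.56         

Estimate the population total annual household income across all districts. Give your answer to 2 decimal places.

Population total = Σ Nₕ·x̄ₕ (each stratum's size times its mean).
16343·77497.41 + 77304·59863.24 + 77037·92274.46 + 118845·31339.52 + 30042·69298.56 = 1266540171.63 + 4627667904.96 + 7108547575.02 + 3724545254.4 + 2081867339.52 = 18809168245.53.

18809168245.53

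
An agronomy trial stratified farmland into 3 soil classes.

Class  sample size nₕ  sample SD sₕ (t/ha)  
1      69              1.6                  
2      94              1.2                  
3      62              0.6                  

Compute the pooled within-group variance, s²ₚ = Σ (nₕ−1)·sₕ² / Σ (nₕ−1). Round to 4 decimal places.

Degrees of freedom: 68 + 93 + 61 = 222.
Σ(nₕ−1)sₕ² = 68·2.56 + 93·1.44 + 61·0.36 = 329.96.
s²ₚ = 329.96 / 222 = 1.486306... → 1.4863.

1.4863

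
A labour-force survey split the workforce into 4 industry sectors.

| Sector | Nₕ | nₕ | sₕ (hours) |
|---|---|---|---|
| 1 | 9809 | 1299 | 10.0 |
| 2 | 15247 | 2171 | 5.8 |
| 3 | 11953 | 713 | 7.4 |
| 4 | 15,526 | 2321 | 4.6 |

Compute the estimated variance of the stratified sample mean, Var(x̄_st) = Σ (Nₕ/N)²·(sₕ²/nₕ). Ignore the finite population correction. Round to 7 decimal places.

N = 52535; Wₕ = Nₕ/N.
sector 1: (9809/52535)²·10.0²/1299 = 0.0026837549
sector 2: (15247/52535)²·5.8²/2171 = 0.0013051712
sector 3: (11953/52535)²·7.4²/713 = 0.0039758526
sector 4: (15526/52535)²·4.6²/2321 = 0.0007962734
Sum = 0.0087610521 → 0.0087611.

0.0087611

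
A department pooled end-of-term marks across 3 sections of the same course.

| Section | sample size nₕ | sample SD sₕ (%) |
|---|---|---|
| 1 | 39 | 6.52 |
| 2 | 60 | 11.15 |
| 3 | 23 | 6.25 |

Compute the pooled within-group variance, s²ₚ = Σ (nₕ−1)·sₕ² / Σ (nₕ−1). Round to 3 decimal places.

Degrees of freedom: 38 + 59 + 22 = 119.
Σ(nₕ−1)sₕ² = 38·42.5104 + 59·124.3225 + 22·39.0625 = 9809.7977.
s²ₚ = 9809.7977 / 119 = 82.43527... → 82.435.

82.435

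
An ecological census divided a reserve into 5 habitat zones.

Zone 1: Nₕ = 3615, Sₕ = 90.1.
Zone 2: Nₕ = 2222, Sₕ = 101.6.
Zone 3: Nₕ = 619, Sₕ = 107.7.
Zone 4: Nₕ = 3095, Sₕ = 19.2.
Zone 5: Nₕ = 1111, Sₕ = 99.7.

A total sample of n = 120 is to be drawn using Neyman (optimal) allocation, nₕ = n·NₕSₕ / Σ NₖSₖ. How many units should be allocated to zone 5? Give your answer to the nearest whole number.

Σ NₕSₕ = 3615·90.1 + 2222·101.6 + 619·107.7 + 3095·19.2 + 1111·99.7 = 788323.7.
Share for 5: 110766.7/788323.7 = 0.14051.
n_5 = 120 × 0.14051 = 16.861... → 17.

17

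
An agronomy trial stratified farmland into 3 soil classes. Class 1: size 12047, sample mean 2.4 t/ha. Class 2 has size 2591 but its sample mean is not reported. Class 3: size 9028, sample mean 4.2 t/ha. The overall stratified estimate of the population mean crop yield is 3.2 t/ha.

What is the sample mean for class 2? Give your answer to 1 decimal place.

3.4

Σ Nₕx̄ₕ = N·μ, so 2591·x̄_2 = 23666·3.2 − (12047·2.4 + 9028·4.2).
= 75731.2 − 66830.4 = 8900.8.
x̄_2 = 8900.8 / 2591 = 3.435... → 3.4.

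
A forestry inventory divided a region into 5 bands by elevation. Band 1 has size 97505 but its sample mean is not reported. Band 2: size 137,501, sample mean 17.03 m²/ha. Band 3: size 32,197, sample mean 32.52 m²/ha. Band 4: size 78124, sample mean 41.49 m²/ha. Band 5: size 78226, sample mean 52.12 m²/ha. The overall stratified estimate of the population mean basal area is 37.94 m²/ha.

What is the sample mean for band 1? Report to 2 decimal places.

55.00

N = 97505 + 137501 + 32197 + 78124 + 78226 = 423553.
Overall total = μ·N = 37.94·423553 = 16069600.82.
Subtract the known strata: 137501·17.03 + 32197·32.52 + 78124·41.49 + 78226·52.12 = 10707192.35.
Remaining total for band 1: 16069600.82 − 10707192.35 = 5362408.47.
Divide by its size: 5362408.47 / 97505 = 54.9962... → 55.00.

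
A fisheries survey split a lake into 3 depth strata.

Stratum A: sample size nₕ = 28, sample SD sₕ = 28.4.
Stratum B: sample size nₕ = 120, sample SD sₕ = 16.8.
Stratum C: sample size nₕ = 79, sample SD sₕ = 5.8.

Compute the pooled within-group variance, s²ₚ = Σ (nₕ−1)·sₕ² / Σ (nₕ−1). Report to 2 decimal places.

A: (28−1)·28.4² = 27·806.56 = 21777.12
B: (120−1)·16.8² = 119·282.24 = 33586.56
C: (79−1)·5.8² = 78·33.64 = 2623.92
Numerator = 57987.6; denominator = Σ(nₕ−1) = 224.
s²ₚ = 57987.6/224 = 258.8732... → 258.87.

258.87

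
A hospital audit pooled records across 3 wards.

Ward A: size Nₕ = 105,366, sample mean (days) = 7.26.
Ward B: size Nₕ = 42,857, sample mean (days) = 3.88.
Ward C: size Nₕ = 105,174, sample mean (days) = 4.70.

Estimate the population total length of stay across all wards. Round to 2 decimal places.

1425560.12

Estimate total by summing Nₕ·x̄ₕ over strata.
105366·7.26 + 42857·3.88 + 105174·4.70 = 764957.16 + 166285.16 + 494317.8 = 1425560.12.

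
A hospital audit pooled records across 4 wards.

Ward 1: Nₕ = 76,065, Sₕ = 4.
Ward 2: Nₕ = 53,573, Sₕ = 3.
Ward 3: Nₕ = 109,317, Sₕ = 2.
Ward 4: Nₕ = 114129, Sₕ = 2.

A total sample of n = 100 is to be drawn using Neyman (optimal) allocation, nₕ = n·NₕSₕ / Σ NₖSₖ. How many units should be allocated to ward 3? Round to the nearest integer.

1: NₕSₕ = 76065·4 = 304260
2: NₕSₕ = 53573·3 = 160719
3: NₕSₕ = 109317·2 = 218634
4: NₕSₕ = 114129·2 = 228258
Σ NₕSₕ = 911871.
n_3 = 100·218634/911871 = 23.976... → 24.

24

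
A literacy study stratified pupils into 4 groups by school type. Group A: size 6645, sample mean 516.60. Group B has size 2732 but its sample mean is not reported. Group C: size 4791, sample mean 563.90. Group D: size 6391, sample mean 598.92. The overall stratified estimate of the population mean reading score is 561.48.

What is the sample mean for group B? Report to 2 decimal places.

578.81

Σ Nₕx̄ₕ = N·μ, so 2732·x̄_B = 20559·561.48 − (6645·516.60 + 4791·563.90 + 6391·598.92).
= 11543467.32 − 9962149.62 = 1581317.7.
x̄_B = 1581317.7 / 2732 = 578.8132... → 578.81.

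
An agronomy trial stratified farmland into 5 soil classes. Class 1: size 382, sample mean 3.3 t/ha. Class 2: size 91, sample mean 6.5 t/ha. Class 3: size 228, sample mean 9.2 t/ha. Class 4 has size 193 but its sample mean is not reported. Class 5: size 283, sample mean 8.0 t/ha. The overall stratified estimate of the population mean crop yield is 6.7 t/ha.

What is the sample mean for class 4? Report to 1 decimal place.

8.7

N = 382 + 91 + 228 + 193 + 283 = 1177.
Overall total = μ·N = 6.7·1177 = 7885.9.
Subtract the known strata: 382·3.3 + 91·6.5 + 228·9.2 + 283·8.0 = 6213.7.
Remaining total for class 4: 7885.9 − 6213.7 = 1672.2.
Divide by its size: 1672.2 / 193 = 8.664... → 8.7.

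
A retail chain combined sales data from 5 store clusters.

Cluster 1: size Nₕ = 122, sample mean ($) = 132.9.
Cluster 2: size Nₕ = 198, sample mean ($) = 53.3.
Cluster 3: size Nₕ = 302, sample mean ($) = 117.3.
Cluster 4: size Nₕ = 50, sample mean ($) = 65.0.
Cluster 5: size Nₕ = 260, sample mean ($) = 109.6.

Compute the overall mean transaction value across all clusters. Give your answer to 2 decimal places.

100.79

x̄_st = (Σ Nₕx̄ₕ) / (Σ Nₕ) = (122·132.9 + 198·53.3 + 302·117.3 + 50·65.0 + 260·109.6) / 932
= 93937.8 / 932 = 100.7916... → 100.79.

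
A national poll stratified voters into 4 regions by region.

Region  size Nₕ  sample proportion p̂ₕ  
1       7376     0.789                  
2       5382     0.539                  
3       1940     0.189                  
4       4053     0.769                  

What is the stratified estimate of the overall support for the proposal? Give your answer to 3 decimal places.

0.651

Wₕ = Nₕ/N with N = 18751: 0.3934, 0.2870, 0.1035, 0.2161.
p̂_st = 0.3934·0.789 + 0.2870·0.539 + 0.1035·0.189 + 0.2161·0.769 ≈ 0.65084... → 0.651.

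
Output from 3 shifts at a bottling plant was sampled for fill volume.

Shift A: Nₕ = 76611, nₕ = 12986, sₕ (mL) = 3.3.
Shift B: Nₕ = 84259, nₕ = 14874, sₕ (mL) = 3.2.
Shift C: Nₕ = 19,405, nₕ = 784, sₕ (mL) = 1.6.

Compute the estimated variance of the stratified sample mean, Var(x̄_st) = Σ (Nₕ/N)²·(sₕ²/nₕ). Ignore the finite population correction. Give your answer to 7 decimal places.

N = 180275; Wₕ = Nₕ/N.
shift A: (76611/180275)²·3.3²/12986 = 0.0001514481
shift B: (84259/180275)²·3.2²/14874 = 0.0001503951
shift C: (19405/180275)²·1.6²/784 = 0.0000378338
Sum = 0.0003396770 → 0.0003397.

0.0003397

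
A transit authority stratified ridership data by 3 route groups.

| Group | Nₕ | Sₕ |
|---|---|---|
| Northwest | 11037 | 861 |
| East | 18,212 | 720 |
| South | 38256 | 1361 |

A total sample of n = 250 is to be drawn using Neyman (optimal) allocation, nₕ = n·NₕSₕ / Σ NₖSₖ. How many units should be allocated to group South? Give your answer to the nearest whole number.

Σ NₕSₕ = 11037·861 + 18212·720 + 38256·1361 = 74681913.
Share for South: 52066416/74681913 = 0.69718.
n_South = 250 × 0.69718 = 174.294... → 174.

174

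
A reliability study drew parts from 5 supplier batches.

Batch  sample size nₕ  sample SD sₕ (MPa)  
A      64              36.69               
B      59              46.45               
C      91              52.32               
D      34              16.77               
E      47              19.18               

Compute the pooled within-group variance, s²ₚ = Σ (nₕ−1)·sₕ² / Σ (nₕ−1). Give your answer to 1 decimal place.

1663.8

A: (64−1)·36.69² = 63·1346.1561 = 84807.8343
B: (59−1)·46.45² = 58·2157.6025 = 125140.945
C: (91−1)·52.32² = 90·2737.3824 = 246364.416
D: (34−1)·16.77² = 33·281.2329 = 9280.6857
E: (47−1)·19.18² = 46·367.8724 = 16922.1304
Numerator = 482516.0114; denominator = Σ(nₕ−1) = 290.
s²ₚ = 482516.0114/290 = 1663.848... → 1663.8.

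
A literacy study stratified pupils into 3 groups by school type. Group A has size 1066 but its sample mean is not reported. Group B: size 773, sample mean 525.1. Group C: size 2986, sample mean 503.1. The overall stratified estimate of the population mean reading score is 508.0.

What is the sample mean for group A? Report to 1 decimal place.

509.3

N = 1066 + 773 + 2986 = 4825.
Overall total = μ·N = 508.0·4825 = 2451100.
Subtract the known strata: 773·525.1 + 2986·503.1 = 1908158.9.
Remaining total for group A: 2451100 − 1908158.9 = 542941.1.
Divide by its size: 542941.1 / 1066 = 509.326... → 509.3.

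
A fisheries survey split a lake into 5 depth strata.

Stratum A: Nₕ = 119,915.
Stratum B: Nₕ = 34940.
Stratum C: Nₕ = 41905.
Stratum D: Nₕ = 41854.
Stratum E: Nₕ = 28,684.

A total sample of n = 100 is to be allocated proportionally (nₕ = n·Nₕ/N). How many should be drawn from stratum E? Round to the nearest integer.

11

Share of stratum E = 28684/267298 = 0.10731.
Allocate 100 × 0.10731 = 10.731... → 11.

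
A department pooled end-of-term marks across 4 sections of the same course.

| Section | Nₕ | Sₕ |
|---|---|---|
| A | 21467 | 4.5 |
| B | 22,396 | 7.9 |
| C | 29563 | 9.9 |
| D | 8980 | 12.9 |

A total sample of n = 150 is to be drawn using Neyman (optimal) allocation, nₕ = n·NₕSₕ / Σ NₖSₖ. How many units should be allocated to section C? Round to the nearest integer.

A: NₕSₕ = 21467·4.5 = 96601.5
B: NₕSₕ = 22396·7.9 = 176928.4
C: NₕSₕ = 29563·9.9 = 292673.7
D: NₕSₕ = 8980·12.9 = 115842
Σ NₕSₕ = 682045.6.
n_C = 150·292673.7/682045.6 = 64.367... → 64.

64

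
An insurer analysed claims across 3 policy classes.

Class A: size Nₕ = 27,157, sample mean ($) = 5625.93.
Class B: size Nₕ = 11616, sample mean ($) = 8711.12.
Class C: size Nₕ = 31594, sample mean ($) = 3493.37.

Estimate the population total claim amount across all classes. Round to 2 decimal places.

364341282.71

Estimate total by summing Nₕ·x̄ₕ over strata.
27157·5625.93 + 11616·8711.12 + 31594·3493.37 = 152783381.01 + 101188369.92 + 110369531.78 = 364341282.71.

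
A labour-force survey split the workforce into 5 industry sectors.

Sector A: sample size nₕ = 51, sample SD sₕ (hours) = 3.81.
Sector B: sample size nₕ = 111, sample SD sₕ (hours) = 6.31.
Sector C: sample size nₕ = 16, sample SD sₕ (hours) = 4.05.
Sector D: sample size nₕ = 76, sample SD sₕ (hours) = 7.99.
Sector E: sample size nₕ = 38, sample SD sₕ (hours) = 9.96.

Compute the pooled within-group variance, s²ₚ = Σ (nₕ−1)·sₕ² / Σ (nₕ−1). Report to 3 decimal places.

48.119

Degrees of freedom: 50 + 110 + 15 + 75 + 37 = 287.
Σ(nₕ−1)sₕ² = 50·14.5161 + 110·39.8161 + 15·16.4025 + 75·63.8401 + 37·99.2016 = 13810.0802.
s²ₚ = 13810.0802 / 287 = 48.11875... → 48.119.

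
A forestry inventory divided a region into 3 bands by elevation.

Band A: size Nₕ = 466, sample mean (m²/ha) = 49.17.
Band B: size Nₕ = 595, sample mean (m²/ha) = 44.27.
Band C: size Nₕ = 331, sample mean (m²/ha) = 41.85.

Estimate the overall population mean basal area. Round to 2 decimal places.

45.33

x̄_st = (Σ Nₕx̄ₕ) / (Σ Nₕ) = (466·49.17 + 595·44.27 + 331·41.85) / 1392
= 63106.22 / 1392 = 45.3349... → 45.33.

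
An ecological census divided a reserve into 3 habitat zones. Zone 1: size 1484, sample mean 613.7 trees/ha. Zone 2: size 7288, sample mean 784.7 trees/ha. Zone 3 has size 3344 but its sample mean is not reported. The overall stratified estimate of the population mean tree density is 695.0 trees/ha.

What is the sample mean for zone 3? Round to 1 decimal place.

Σ Nₕx̄ₕ = N·μ, so 3344·x̄_3 = 12116·695.0 − (1484·613.7 + 7288·784.7).
= 8420620 − 6629624.4 = 1790995.6.
x̄_3 = 1790995.6 / 3344 = 535.585... → 535.6.

535.6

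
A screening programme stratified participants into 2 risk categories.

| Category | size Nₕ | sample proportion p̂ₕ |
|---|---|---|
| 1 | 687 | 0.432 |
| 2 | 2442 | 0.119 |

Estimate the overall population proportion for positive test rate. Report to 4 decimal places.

Wₕ = Nₕ/N with N = 3129: 0.2196, 0.7804.
p̂_st = 0.2196·0.432 + 0.7804·0.119 ≈ 0.187722... → 0.1877.

0.1877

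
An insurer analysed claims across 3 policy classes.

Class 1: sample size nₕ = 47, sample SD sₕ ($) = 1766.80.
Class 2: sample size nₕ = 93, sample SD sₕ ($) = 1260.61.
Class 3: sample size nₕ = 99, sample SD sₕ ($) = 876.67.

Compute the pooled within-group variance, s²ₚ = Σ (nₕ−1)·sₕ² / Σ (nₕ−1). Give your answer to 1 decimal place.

1: (47−1)·1766.80² = 46·3121582.24 = 143592783.04
2: (93−1)·1260.61² = 92·1589137.5721 = 146200656.6332
3: (99−1)·876.67² = 98·768550.2889 = 75317928.3122
Numerator = 365111367.9854; denominator = Σ(nₕ−1) = 236.
s²ₚ = 365111367.9854/236 = 1547082.068... → 1547082.1.

1547082.1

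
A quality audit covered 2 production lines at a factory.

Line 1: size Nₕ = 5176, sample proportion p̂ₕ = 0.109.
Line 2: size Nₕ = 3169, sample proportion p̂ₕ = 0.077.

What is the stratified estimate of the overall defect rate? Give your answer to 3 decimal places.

0.097

Wₕ = Nₕ/N with N = 8345: 0.6203, 0.3797.
p̂_st = 0.6203·0.109 + 0.3797·0.077 ≈ 0.09685... → 0.097.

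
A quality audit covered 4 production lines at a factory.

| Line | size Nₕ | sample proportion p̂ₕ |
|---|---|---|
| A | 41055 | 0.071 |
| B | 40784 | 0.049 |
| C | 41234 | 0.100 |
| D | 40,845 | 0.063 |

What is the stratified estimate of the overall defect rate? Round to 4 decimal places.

N = 41055 + 40784 + 41234 + 40845 = 163918.
Overall proportion = Σ (Nₕ/N)·p̂ₕ.
Σ Nₕp̂ₕ = 2914.905 + 1998.416 + 4123.4 + 2573.235 = 11609.956.
11609.956 / 163918 = 0.070828... → 0.0708.

0.0708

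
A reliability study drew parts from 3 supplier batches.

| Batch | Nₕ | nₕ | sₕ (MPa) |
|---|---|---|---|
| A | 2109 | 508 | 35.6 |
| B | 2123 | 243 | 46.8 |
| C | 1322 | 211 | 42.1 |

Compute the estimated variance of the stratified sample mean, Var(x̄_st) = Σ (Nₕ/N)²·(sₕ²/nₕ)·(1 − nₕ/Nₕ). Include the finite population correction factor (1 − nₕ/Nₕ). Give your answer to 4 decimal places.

1.8393

N = 5554; Wₕ = Nₕ/N.
batch A: (2109/5554)²·35.6²/508·(1 − 508/2109) = 0.2730816
batch B: (2123/5554)²·46.8²/243·(1 − 243/2123) = 1.1662228
batch C: (1322/5554)²·42.1²/211·(1 − 211/1322) = 0.3999590
Sum = 1.8392634 → 1.8393.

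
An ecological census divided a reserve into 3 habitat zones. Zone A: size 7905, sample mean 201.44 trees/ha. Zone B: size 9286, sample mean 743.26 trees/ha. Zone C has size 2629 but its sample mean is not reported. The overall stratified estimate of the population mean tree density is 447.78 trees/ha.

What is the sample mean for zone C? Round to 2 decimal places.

144.81

N = 7905 + 9286 + 2629 = 19820.
Overall total = μ·N = 447.78·19820 = 8874999.6.
Subtract the known strata: 7905·201.44 + 9286·743.26 = 8494295.56.
Remaining total for zone C: 8874999.6 − 8494295.56 = 380704.04.
Divide by its size: 380704.04 / 2629 = 144.8094... → 144.81.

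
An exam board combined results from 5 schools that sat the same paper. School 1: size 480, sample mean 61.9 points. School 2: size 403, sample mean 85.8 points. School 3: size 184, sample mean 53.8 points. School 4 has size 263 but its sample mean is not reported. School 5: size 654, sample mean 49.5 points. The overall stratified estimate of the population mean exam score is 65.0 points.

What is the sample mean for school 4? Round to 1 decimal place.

85.2

N = 480 + 403 + 184 + 263 + 654 = 1984.
Overall total = μ·N = 65.0·1984 = 128960.
Subtract the known strata: 480·61.9 + 403·85.8 + 184·53.8 + 654·49.5 = 106561.6.
Remaining total for school 4: 128960 − 106561.6 = 22398.4.
Divide by its size: 22398.4 / 263 = 85.165... → 85.2.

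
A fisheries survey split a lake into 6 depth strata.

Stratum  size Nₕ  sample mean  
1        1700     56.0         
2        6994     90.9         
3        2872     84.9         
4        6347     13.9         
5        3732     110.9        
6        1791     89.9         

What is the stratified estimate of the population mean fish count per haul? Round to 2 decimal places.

69.89

N = 23436; weights Wₕ = Nₕ/N = (0.0725, 0.2984, 0.1225, 0.2708, 0.1592, 0.0764).
x̄_st = Σ Wₕ·x̄ₕ = 0.0725·56.0 + 0.2984·90.9 + 0.1225·84.9 + 0.2708·13.9 + 0.1592·110.9 + 0.0764·89.9 ≈ 69.8882...
→ 69.89.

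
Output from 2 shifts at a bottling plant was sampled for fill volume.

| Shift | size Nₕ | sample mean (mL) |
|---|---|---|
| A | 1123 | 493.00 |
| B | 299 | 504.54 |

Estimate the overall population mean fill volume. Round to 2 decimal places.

495.43

N = 1123 + 299 = 1422.
The stratified mean weights each stratum mean by its population share Nₕ/N.
Σ Nₕx̄ₕ = 1123·493.00 + 299·504.54 = 553639 + 150857.46 = 704496.46.
Divide by N: 704496.46 / 1422 = 495.4265... → 495.43.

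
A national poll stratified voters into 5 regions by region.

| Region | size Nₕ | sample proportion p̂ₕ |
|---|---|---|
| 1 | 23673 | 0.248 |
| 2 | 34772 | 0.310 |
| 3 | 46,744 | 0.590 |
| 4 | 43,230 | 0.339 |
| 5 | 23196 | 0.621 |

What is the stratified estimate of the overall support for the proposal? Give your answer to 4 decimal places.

0.4271

Wₕ = Nₕ/N with N = 171615: 0.1379, 0.2026, 0.2724, 0.2519, 0.1352.
p̂_st = 0.1379·0.248 + 0.2026·0.310 + 0.2724·0.590 + 0.2519·0.339 + 0.1352·0.621 ≈ 0.427054... → 0.4271.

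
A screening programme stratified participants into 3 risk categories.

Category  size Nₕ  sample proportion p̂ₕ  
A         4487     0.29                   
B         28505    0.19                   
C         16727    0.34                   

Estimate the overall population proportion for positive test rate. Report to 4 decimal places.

N = 4487 + 28505 + 16727 = 49719.
Overall proportion = Σ (Nₕ/N)·p̂ₕ.
Σ Nₕp̂ₕ = 1301.23 + 5415.95 + 5687.18 = 12404.36.
12404.36 / 49719 = 0.249489... → 0.2495.

0.2495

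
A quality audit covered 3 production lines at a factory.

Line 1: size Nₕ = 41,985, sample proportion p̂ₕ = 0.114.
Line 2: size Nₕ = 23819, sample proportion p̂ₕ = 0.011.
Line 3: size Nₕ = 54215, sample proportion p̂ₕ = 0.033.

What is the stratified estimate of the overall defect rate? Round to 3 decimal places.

Wₕ = Nₕ/N with N = 120019: 0.3498, 0.1985, 0.4517.
p̂_st = 0.3498·0.114 + 0.1985·0.011 + 0.4517·0.033 ≈ 0.05697... → 0.057.

0.057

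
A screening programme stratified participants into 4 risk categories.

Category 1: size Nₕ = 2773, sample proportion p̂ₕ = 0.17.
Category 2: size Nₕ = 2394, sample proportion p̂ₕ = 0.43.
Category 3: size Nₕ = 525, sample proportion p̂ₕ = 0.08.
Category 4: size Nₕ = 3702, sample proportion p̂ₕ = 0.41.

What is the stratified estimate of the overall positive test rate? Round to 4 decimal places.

0.3258

Wₕ = Nₕ/N with N = 9394: 0.2952, 0.2548, 0.0559, 0.3941.
p̂_st = 0.2952·0.17 + 0.2548·0.43 + 0.0559·0.08 + 0.3941·0.41 ≈ 0.325809... → 0.3258.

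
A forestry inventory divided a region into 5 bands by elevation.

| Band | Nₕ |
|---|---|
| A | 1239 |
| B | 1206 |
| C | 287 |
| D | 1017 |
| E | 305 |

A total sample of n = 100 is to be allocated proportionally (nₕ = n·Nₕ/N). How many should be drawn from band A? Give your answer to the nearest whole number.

Share of band A = 1239/4054 = 0.30562.
Allocate 100 × 0.30562 = 30.562... → 31.

31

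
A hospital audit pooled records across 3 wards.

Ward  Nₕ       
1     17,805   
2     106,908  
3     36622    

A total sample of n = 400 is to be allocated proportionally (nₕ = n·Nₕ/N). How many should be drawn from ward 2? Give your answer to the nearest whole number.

Share of ward 2 = 106908/161335 = 0.66265.
Allocate 400 × 0.66265 = 265.058... → 265.

265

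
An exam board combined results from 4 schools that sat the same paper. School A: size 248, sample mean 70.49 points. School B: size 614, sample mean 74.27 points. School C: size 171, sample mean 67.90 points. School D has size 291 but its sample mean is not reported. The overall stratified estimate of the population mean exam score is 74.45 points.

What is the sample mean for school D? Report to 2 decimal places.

82.05

Σ Nₕx̄ₕ = N·μ, so 291·x̄_D = 1324·74.45 − (248·70.49 + 614·74.27 + 171·67.90).
= 98571.8 − 74694.2 = 23877.6.
x̄_D = 23877.6 / 291 = 82.0536... → 82.05.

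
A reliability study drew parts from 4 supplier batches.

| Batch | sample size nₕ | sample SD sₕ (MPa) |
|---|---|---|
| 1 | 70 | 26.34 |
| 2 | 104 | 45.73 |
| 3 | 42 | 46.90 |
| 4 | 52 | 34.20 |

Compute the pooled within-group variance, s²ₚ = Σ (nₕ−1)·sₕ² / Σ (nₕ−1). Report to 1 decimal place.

1: (70−1)·26.34² = 69·693.7956 = 47871.8964
2: (104−1)·45.73² = 103·2091.2329 = 215396.9887
3: (42−1)·46.90² = 41·2199.61 = 90184.01
4: (52−1)·34.20² = 51·1169.64 = 59651.64
Numerator = 413104.5351; denominator = Σ(nₕ−1) = 264.
s²ₚ = 413104.5351/264 = 1564.790... → 1564.8.

1564.8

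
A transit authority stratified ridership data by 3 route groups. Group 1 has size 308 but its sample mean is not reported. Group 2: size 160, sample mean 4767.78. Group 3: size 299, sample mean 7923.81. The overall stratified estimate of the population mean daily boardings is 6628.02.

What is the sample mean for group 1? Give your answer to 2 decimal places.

6336.45

N = 308 + 160 + 299 = 767.
Overall total = μ·N = 6628.02·767 = 5083691.34.
Subtract the known strata: 160·4767.78 + 299·7923.81 = 3132063.99.
Remaining total for group 1: 5083691.34 − 3132063.99 = 1951627.35.
Divide by its size: 1951627.35 / 308 = 6336.4524... → 6336.45.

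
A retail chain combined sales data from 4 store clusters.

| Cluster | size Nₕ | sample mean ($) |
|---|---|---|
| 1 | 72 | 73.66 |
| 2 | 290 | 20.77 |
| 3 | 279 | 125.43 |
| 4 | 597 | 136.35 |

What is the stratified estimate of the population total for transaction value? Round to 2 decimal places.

127722.74

Estimate total by summing Nₕ·x̄ₕ over strata.
72·73.66 + 290·20.77 + 279·125.43 + 597·136.35 = 5303.52 + 6023.3 + 34994.97 + 81400.95 = 127722.74.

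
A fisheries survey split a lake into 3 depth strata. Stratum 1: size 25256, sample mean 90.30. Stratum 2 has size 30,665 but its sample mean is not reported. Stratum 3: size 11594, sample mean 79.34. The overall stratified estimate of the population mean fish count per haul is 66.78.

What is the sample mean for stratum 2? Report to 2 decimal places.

Σ Nₕx̄ₕ = N·μ, so 30665·x̄_2 = 67515·66.78 − (25256·90.30 + 11594·79.34).
= 4508651.7 − 3200484.76 = 1308166.94.
x̄_2 = 1308166.94 / 30665 = 42.6599... → 42.66.

42.66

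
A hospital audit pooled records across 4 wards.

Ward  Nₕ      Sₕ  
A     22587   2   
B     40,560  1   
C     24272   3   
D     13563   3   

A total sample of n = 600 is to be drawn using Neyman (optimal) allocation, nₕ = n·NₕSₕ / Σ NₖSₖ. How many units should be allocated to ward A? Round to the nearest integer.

Σ NₕSₕ = 22587·2 + 40560·1 + 24272·3 + 13563·3 = 199239.
Share for A: 45174/199239 = 0.22673.
n_A = 600 × 0.22673 = 136.040... → 136.

136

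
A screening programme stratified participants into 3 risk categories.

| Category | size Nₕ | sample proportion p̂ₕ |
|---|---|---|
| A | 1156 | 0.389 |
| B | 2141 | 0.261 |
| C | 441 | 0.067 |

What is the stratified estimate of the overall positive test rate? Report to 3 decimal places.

N = 1156 + 2141 + 441 = 3738.
Overall proportion = Σ (Nₕ/N)·p̂ₕ.
Σ Nₕp̂ₕ = 449.684 + 558.801 + 29.547 = 1038.032.
1038.032 / 3738 = 0.27770... → 0.278.

0.278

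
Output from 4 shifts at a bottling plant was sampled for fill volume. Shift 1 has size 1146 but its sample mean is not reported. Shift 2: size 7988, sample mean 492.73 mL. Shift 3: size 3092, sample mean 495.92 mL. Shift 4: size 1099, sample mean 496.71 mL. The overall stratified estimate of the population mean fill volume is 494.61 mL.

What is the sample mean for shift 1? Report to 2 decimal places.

502.17

Σ Nₕx̄ₕ = N·μ, so 1146·x̄_1 = 13325·494.61 − (7988·492.73 + 3092·495.92 + 1099·496.71).
= 6590678.25 − 6015196.17 = 575482.08.
x̄_1 = 575482.08 / 1146 = 502.1659... → 502.17.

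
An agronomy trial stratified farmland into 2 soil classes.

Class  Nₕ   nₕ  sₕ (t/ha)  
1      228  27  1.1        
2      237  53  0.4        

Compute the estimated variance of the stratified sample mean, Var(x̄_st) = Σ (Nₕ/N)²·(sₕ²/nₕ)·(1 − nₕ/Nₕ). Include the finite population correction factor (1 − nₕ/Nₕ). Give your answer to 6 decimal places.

0.010107

N = 465. Term for each stratum: Wₕ²sₕ²/nₕ·(1−nₕ/Nₕ).
Var(x̄_st) = 0.009498316 + 0.000608842 = 0.010107157 → 0.010107.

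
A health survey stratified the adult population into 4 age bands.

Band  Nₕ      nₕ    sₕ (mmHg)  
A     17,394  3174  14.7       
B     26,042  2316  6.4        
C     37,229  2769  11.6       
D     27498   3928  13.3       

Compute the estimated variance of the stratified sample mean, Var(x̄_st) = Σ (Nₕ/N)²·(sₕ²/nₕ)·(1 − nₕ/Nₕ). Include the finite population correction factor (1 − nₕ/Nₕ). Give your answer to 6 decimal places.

N = 108163; Wₕ = Nₕ/N.
band A: (17394/108163)²·14.7²/3174·(1 − 3174/17394) = 0.001439360
band B: (26042/108163)²·6.4²/2316·(1 − 2316/26042) = 0.000934034
band C: (37229/108163)²·11.6²/2769·(1 − 2769/37229) = 0.005328834
band D: (27498/108163)²·13.3²/3928·(1 − 3928/27498) = 0.002494796
Sum = 0.010197024 → 0.010197.

0.010197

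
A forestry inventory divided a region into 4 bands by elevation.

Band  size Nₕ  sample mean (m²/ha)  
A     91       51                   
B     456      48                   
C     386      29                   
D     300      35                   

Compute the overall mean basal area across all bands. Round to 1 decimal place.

39.1

x̄_st = (Σ Nₕx̄ₕ) / (Σ Nₕ) = (91·51 + 456·48 + 386·29 + 300·35) / 1233
= 48223 / 1233 = 39.110... → 39.1.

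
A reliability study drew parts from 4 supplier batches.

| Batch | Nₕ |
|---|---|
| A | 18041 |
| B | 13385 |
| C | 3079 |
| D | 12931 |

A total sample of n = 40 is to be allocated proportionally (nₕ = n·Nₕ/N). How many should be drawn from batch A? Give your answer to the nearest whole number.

15

N = 18041 + 13385 + 3079 + 12931 = 47436.
n_A = 40·18041/47436 = 15.213... → 15.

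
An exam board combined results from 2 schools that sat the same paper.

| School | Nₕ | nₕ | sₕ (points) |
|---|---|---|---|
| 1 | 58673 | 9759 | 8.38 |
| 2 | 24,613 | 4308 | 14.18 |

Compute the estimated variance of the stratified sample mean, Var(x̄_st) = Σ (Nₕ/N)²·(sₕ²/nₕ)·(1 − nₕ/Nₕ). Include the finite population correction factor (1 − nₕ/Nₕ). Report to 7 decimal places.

N = 83286. Term for each stratum: Wₕ²sₕ²/nₕ·(1−nₕ/Nₕ).
Var(x̄_st) = 0.0029772149 + 0.0033627943 = 0.0063400092 → 0.0063400.

0.0063400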